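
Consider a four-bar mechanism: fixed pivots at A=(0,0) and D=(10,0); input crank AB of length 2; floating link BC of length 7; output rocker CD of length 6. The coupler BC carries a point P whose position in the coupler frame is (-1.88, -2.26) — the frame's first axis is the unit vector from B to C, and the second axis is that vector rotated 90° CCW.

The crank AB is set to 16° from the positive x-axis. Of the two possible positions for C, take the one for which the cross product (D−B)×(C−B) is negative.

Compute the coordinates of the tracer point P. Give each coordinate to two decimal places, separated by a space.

A=(0,0), D=(10.00,0)
B = A + 2.00·(cos16°, sin16°) = (1.9225, 0.5513)
|BD| = 8.0963
circle(B,7.00) ∩ circle(D,6.00): a=4.8510, h=5.0466
  candidates: C₊=(7.1059,5.2558) cross=40.859; C₋=(6.4186,-4.8139) cross=-40.859
  mode - wants cross < 0 → take C=(6.4186,-4.8139) (cross=-40.859)
ex = (C−B)/|BC| = (0.6423,-0.7665); ey = (0.7665,0.6423)
P = B + -1.88·ex + -2.26·ey = (-1.0172,0.5406)

-1.02 0.54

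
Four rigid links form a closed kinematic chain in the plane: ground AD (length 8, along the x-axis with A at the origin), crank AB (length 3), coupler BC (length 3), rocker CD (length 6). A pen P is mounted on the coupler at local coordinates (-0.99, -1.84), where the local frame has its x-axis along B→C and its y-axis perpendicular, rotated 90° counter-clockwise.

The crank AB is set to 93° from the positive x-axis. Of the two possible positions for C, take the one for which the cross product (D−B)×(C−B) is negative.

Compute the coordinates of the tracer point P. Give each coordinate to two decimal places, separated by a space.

-2.12 2.28

A=(0,0), D=(8.00,0)
B = A + 3.00·(cos93°, sin93°) = (-0.1570, 2.9959)
|BD| = 8.6898
circle(B,3.00) ∩ circle(D,6.00): a=2.7913, h=1.0993
  candidates: C₊=(2.8422,3.0654) cross=9.553; C₋=(2.0842,1.0016) cross=-9.553
  mode - wants cross < 0 → take C=(2.0842,1.0016) (cross=-9.553)
ex = (C−B)/|BC| = (0.7471,-0.6647); ey = (0.6647,0.7471)
P = B + -0.99·ex + -1.84·ey = (-2.1197,2.2794)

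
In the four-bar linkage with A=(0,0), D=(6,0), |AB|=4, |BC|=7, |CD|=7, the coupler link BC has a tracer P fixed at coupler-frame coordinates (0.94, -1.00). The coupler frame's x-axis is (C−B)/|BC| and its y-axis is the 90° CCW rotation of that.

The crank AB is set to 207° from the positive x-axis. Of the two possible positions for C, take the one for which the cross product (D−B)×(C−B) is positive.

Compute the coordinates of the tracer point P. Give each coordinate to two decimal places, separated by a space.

A=(0,0), D=(6.00,0)
B = A + 4.00·(cos207°, sin207°) = (-3.5640, -1.8160)
|BD| = 9.7349
circle(B,7.00) ∩ circle(D,7.00): a=4.8675, h=5.0307
  candidates: C₊=(0.2796,4.0344) cross=48.973; C₋=(2.1564,-5.8504) cross=-48.973
  mode + wants cross > 0 → take C=(0.2796,4.0344) (cross=48.973)
ex = (C−B)/|BC| = (0.5491,0.8358); ey = (-0.8358,0.5491)
P = B + 0.94·ex + -1.00·ey = (-2.2121,-1.5794)

-2.21 -1.58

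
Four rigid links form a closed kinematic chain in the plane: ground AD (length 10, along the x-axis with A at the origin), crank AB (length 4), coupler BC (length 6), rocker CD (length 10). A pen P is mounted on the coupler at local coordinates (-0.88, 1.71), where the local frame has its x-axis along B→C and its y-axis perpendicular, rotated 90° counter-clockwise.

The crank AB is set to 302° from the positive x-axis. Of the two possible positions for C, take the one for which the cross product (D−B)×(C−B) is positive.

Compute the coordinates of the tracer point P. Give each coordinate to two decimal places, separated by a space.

A=(0,0), D=(10.00,0)
B = A + 4.00·(cos302°, sin302°) = (2.1197, -3.3922)
|BD| = 8.5794
circle(B,6.00) ∩ circle(D,10.00): a=0.5599, h=5.9738
  candidates: C₊=(0.2719,2.3162) cross=51.252; C₋=(4.9959,-8.6579) cross=-51.252
  mode + wants cross > 0 → take C=(0.2719,2.3162) (cross=51.252)
ex = (C−B)/|BC| = (-0.3080,0.9514); ey = (-0.9514,-0.3080)
P = B + -0.88·ex + 1.71·ey = (0.7638,-4.7560)

0.76 -4.76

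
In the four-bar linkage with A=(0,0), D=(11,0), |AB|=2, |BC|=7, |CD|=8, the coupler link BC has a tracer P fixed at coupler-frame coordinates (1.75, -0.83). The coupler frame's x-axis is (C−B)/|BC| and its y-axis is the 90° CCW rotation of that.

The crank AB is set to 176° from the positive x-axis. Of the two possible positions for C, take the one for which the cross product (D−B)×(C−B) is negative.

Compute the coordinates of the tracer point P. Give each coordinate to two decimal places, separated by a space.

A=(0,0), D=(11.00,0)
B = A + 2.00·(cos176°, sin176°) = (-1.9951, 0.1395)
|BD| = 12.9959
circle(B,7.00) ∩ circle(D,8.00): a=5.9208, h=3.7341
  candidates: C₊=(3.9654,3.8099) cross=48.528; C₋=(3.8853,-3.6580) cross=-48.528
  mode - wants cross < 0 → take C=(3.8853,-3.6580) (cross=-48.528)
ex = (C−B)/|BC| = (0.8401,-0.5425); ey = (0.5425,0.8401)
P = B + 1.75·ex + -0.83·ey = (-0.9753,-1.5071)

-0.98 -1.51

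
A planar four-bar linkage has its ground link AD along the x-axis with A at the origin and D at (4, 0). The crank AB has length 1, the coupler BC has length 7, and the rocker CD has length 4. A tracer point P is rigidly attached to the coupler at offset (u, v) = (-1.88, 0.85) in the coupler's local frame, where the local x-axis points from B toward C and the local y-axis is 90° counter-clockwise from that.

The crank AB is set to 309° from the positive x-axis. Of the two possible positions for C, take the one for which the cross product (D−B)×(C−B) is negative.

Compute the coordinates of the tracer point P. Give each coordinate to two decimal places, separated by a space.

A=(0,0), D=(4.00,0)
B = A + 1.00·(cos309°, sin309°) = (0.6293, -0.7771)
|BD| = 3.4591
circle(B,7.00) ∩ circle(D,4.00): a=6.4996, h=2.5992
  candidates: C₊=(6.3788,3.2158) cross=8.991; C₋=(7.5467,-1.8496) cross=-8.991
  mode - wants cross < 0 → take C=(7.5467,-1.8496) (cross=-8.991)
ex = (C−B)/|BC| = (0.9882,-0.1532); ey = (0.1532,0.9882)
P = B + -1.88·ex + 0.85·ey = (-1.0983,0.3509)

-1.10 0.35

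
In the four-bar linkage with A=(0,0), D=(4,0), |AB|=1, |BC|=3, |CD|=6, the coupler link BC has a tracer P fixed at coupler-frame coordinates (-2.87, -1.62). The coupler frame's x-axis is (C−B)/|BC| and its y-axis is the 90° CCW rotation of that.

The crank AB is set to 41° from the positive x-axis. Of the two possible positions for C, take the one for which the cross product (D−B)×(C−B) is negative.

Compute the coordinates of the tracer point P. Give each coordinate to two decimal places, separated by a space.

2.68 3.33

A=(0,0), D=(4.00,0)
B = A + 1.00·(cos41°, sin41°) = (0.7547, 0.6561)
|BD| = 3.3109
circle(B,3.00) ∩ circle(D,6.00): a=-2.4219, h=1.7704
  candidates: C₊=(-1.2684,2.8713) cross=5.862; C₋=(-1.9700,-0.5993) cross=-5.862
  mode - wants cross < 0 → take C=(-1.9700,-0.5993) (cross=-5.862)
ex = (C−B)/|BC| = (-0.9082,-0.4185); ey = (0.4185,-0.9082)
P = B + -2.87·ex + -1.62·ey = (2.6834,3.3284)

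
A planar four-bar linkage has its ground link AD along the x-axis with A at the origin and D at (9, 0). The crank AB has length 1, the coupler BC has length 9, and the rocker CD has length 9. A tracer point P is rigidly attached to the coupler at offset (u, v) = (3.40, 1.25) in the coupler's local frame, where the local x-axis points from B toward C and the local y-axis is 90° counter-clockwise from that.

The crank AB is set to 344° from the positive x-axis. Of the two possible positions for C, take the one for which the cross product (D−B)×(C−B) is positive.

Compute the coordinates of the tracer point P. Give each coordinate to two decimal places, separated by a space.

A=(0,0), D=(9.00,0)
B = A + 1.00·(cos344°, sin344°) = (0.9613, -0.2756)
|BD| = 8.0435
circle(B,9.00) ∩ circle(D,9.00): a=4.0217, h=8.0514
  candidates: C₊=(4.7047,7.9089) cross=64.761; C₋=(5.2565,-8.1845) cross=-64.761
  mode + wants cross > 0 → take C=(4.7047,7.9089) (cross=64.761)
ex = (C−B)/|BC| = (0.4159,0.9094); ey = (-0.9094,0.4159)
P = B + 3.40·ex + 1.25·ey = (1.2387,3.3362)

1.24 3.34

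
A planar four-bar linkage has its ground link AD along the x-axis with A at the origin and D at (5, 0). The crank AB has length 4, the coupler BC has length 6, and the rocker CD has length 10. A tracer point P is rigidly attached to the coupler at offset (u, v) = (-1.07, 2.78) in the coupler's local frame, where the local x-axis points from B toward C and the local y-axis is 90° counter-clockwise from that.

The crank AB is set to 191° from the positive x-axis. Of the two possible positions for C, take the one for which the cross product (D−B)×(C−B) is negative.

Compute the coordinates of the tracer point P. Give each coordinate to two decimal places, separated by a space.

A=(0,0), D=(5.00,0)
B = A + 4.00·(cos191°, sin191°) = (-3.9265, -0.7632)
|BD| = 8.9591
circle(B,6.00) ∩ circle(D,10.00): a=0.9077, h=5.9309
  candidates: C₊=(-3.5273,5.2235) cross=53.136; C₋=(-2.5168,-6.5953) cross=-53.136
  mode - wants cross < 0 → take C=(-2.5168,-6.5953) (cross=-53.136)
ex = (C−B)/|BC| = (0.2350,-0.9720); ey = (0.9720,0.2350)
P = B + -1.07·ex + 2.78·ey = (-1.4757,0.9300)

-1.48 0.93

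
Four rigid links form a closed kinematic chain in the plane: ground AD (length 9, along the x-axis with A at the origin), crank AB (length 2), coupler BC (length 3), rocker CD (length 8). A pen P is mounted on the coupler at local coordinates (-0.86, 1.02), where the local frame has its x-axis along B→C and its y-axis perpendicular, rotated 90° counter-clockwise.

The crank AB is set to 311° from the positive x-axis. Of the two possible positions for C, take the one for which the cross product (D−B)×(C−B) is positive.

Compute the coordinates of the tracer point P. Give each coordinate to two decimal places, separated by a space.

0.34 -2.43

A=(0,0), D=(9.00,0)
B = A + 2.00·(cos311°, sin311°) = (1.3121, -1.5094)
|BD| = 7.8347
circle(B,3.00) ∩ circle(D,8.00): a=0.4073, h=2.9722
  candidates: C₊=(1.1391,1.4856) cross=23.286; C₋=(2.2844,-4.3475) cross=-23.286
  mode + wants cross > 0 → take C=(1.1391,1.4856) (cross=23.286)
ex = (C−B)/|BC| = (-0.0577,0.9983); ey = (-0.9983,-0.0577)
P = B + -0.86·ex + 1.02·ey = (0.3434,-2.4268)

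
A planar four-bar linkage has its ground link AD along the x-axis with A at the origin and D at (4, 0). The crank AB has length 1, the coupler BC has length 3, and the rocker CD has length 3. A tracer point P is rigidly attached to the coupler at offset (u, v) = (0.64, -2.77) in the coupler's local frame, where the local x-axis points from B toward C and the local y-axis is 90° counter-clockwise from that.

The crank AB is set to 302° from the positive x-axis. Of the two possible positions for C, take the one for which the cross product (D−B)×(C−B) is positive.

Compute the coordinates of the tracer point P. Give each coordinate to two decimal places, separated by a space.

3.33 -1.33

A=(0,0), D=(4.00,0)
B = A + 1.00·(cos302°, sin302°) = (0.5299, -0.8480)
|BD| = 3.5722
circle(B,3.00) ∩ circle(D,3.00): a=1.7861, h=2.4104
  candidates: C₊=(1.6927,1.9174) cross=8.610; C₋=(2.8372,-2.7655) cross=-8.610
  mode + wants cross > 0 → take C=(1.6927,1.9174) (cross=8.610)
ex = (C−B)/|BC| = (0.3876,0.9218); ey = (-0.9218,0.3876)
P = B + 0.64·ex + -2.77·ey = (3.3314,-1.3317)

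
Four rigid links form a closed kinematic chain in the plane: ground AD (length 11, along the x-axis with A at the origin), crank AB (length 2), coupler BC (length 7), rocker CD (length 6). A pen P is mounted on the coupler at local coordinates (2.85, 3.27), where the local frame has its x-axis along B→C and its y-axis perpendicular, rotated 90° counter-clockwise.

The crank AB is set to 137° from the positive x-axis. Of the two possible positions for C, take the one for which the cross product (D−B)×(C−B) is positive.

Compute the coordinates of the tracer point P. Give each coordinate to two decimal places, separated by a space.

0.91 5.00

A=(0,0), D=(11.00,0)
B = A + 2.00·(cos137°, sin137°) = (-1.4627, 1.3640)
|BD| = 12.5371
circle(B,7.00) ∩ circle(D,6.00): a=6.7870, h=1.7136
  candidates: C₊=(5.4705,2.3290) cross=21.483; C₋=(5.0976,-1.0778) cross=-21.483
  mode + wants cross > 0 → take C=(5.4705,2.3290) (cross=21.483)
ex = (C−B)/|BC| = (0.9905,0.1379); ey = (-0.1379,0.9905)
P = B + 2.85·ex + 3.27·ey = (0.9093,4.9957)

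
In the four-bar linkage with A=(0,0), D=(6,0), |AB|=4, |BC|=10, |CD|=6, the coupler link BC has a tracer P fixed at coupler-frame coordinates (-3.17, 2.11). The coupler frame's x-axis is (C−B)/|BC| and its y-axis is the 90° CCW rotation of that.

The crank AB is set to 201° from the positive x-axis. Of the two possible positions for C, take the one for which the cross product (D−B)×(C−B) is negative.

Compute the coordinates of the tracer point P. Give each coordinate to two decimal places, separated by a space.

A=(0,0), D=(6.00,0)
B = A + 4.00·(cos201°, sin201°) = (-3.7343, -1.4335)
|BD| = 9.8393
circle(B,10.00) ∩ circle(D,6.00): a=8.1719, h=5.7637
  candidates: C₊=(3.5107,5.4592) cross=56.710; C₋=(5.1901,-5.9451) cross=-56.710
  mode - wants cross < 0 → take C=(5.1901,-5.9451) (cross=-56.710)
ex = (C−B)/|BC| = (0.8924,-0.4512); ey = (0.4512,0.8924)
P = B + -3.17·ex + 2.11·ey = (-5.6114,1.8798)

-5.61 1.88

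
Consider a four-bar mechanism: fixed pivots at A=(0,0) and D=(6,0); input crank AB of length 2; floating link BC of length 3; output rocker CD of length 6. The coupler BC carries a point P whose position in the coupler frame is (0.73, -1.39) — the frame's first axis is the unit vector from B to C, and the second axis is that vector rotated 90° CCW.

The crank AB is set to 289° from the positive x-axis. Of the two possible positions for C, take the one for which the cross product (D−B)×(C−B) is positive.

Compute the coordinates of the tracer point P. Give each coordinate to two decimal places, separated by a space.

1.88 -0.92

A=(0,0), D=(6.00,0)
B = A + 2.00·(cos289°, sin289°) = (0.6511, -1.8910)
|BD| = 5.6733
circle(B,3.00) ∩ circle(D,6.00): a=0.4571, h=2.9650
  candidates: C₊=(0.0938,1.0567) cross=16.821; C₋=(2.0704,-4.5341) cross=-16.821
  mode + wants cross > 0 → take C=(0.0938,1.0567) (cross=16.821)
ex = (C−B)/|BC| = (-0.1858,0.9826); ey = (-0.9826,-0.1858)
P = B + 0.73·ex + -1.39·ey = (1.8813,-0.9155)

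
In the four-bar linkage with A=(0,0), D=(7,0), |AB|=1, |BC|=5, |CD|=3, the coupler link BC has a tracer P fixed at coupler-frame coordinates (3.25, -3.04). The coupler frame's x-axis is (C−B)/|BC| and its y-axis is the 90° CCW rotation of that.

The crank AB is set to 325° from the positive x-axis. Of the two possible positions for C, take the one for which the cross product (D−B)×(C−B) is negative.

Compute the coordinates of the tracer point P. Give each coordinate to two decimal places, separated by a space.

A=(0,0), D=(7.00,0)
B = A + 1.00·(cos325°, sin325°) = (0.8192, -0.5736)
|BD| = 6.2074
circle(B,5.00) ∩ circle(D,3.00): a=4.3925, h=2.3887
  candidates: C₊=(4.9721,2.2108) cross=14.828; C₋=(5.4136,-2.5462) cross=-14.828
  mode - wants cross < 0 → take C=(5.4136,-2.5462) (cross=-14.828)
ex = (C−B)/|BC| = (0.9189,-0.3945); ey = (0.3945,0.9189)
P = B + 3.25·ex + -3.04·ey = (2.6062,-4.6492)

2.61 -4.65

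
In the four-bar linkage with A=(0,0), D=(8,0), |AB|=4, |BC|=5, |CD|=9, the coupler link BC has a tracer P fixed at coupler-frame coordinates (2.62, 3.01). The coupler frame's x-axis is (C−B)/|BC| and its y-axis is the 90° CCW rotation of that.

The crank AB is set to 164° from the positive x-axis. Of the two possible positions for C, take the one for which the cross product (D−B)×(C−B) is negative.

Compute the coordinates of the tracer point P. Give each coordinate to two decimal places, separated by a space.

A=(0,0), D=(8.00,0)
B = A + 4.00·(cos164°, sin164°) = (-3.8450, 1.1025)
|BD| = 11.8962
circle(B,5.00) ∩ circle(D,9.00): a=3.5944, h=3.4756
  candidates: C₊=(0.0560,4.2301) cross=41.347; C₋=(-0.5882,-2.6913) cross=-41.347
  mode - wants cross < 0 → take C=(-0.5882,-2.6913) (cross=-41.347)
ex = (C−B)/|BC| = (0.6514,-0.7588); ey = (0.7588,0.6514)
P = B + 2.62·ex + 3.01·ey = (0.1454,1.0752)

0.15 1.08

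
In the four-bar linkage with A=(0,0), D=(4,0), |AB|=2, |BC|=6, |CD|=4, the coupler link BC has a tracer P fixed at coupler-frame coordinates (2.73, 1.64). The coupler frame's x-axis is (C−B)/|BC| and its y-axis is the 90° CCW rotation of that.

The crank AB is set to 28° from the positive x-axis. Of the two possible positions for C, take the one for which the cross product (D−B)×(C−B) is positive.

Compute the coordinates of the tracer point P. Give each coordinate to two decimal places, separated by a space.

A=(0,0), D=(4.00,0)
B = A + 2.00·(cos28°, sin28°) = (1.7659, 0.9389)
|BD| = 2.4234
circle(B,6.00) ∩ circle(D,4.00): a=5.3381, h=2.7394
  candidates: C₊=(7.7485,1.3961) cross=6.639; C₋=(5.6257,-3.6547) cross=-6.639
  mode + wants cross > 0 → take C=(7.7485,1.3961) (cross=6.639)
ex = (C−B)/|BC| = (0.9971,0.0762); ey = (-0.0762,0.9971)
P = B + 2.73·ex + 1.64·ey = (4.3630,2.7822)

4.36 2.78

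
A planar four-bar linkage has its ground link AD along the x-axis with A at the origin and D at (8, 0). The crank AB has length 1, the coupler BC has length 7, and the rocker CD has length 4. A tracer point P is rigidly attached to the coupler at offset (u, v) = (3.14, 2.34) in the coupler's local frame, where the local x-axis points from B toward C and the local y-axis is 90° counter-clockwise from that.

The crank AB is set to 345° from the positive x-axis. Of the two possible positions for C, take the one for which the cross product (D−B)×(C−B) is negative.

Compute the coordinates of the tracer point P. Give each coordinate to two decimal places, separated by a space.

4.86 0.13

A=(0,0), D=(8.00,0)
B = A + 1.00·(cos345°, sin345°) = (0.9659, -0.2588)
|BD| = 7.0388
circle(B,7.00) ∩ circle(D,4.00): a=5.8636, h=3.8234
  candidates: C₊=(6.6849,3.7776) cross=26.913; C₋=(6.9661,-3.8641) cross=-26.913
  mode - wants cross < 0 → take C=(6.9661,-3.8641) (cross=-26.913)
ex = (C−B)/|BC| = (0.8572,-0.5150); ey = (0.5150,0.8572)
P = B + 3.14·ex + 2.34·ey = (4.8626,0.1297)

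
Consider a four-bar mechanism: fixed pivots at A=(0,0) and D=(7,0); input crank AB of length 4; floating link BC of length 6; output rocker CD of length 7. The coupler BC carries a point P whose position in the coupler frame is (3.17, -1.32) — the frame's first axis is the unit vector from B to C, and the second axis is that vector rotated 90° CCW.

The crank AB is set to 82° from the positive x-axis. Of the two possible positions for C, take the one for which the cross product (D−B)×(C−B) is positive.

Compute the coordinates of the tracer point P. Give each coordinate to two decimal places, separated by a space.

A=(0,0), D=(7.00,0)
B = A + 4.00·(cos82°, sin82°) = (0.5567, 3.9611)
|BD| = 7.5635
circle(B,6.00) ∩ circle(D,7.00): a=2.9224, h=5.2402
  candidates: C₊=(5.7906,6.8947) cross=39.634; C₋=(0.3019,-2.0335) cross=-39.634
  mode + wants cross > 0 → take C=(5.7906,6.8947) (cross=39.634)
ex = (C−B)/|BC| = (0.8723,0.4889); ey = (-0.4889,0.8723)
P = B + 3.17·ex + -1.32·ey = (3.9673,4.3596)

3.97 4.36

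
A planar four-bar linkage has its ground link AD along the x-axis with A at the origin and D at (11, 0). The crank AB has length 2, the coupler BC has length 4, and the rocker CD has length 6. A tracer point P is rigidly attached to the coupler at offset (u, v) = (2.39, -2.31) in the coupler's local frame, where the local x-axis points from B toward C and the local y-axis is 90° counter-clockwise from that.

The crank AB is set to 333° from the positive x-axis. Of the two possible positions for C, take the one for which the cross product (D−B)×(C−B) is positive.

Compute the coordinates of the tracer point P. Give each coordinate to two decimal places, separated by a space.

A=(0,0), D=(11.00,0)
B = A + 2.00·(cos333°, sin333°) = (1.7820, -0.9080)
|BD| = 9.2626
circle(B,4.00) ∩ circle(D,6.00): a=3.5517, h=1.8400
  candidates: C₊=(5.1362,1.2713) cross=17.043; C₋=(5.4970,-2.3909) cross=-17.043
  mode + wants cross > 0 → take C=(5.1362,1.2713) (cross=17.043)
ex = (C−B)/|BC| = (0.8386,0.5448); ey = (-0.5448,0.8386)
P = B + 2.39·ex + -2.31·ey = (5.0447,-1.5429)

5.04 -1.54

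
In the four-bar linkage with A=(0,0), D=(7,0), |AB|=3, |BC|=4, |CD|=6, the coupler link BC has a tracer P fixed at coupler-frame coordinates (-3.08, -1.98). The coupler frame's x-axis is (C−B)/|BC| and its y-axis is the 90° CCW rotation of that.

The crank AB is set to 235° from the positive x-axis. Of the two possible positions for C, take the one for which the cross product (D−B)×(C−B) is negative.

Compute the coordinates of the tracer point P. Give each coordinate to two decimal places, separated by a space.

A=(0,0), D=(7.00,0)
B = A + 3.00·(cos235°, sin235°) = (-1.7207, -2.4575)
|BD| = 9.0604
circle(B,4.00) ∩ circle(D,6.00): a=3.4265, h=2.0638
  candidates: C₊=(1.0175,0.4583) cross=18.699; C₋=(2.1371,-3.5145) cross=-18.699
  mode - wants cross < 0 → take C=(2.1371,-3.5145) (cross=-18.699)
ex = (C−B)/|BC| = (0.9644,-0.2643); ey = (0.2643,0.9644)
P = B + -3.08·ex + -1.98·ey = (-5.2145,-3.5531)

-5.21 -3.55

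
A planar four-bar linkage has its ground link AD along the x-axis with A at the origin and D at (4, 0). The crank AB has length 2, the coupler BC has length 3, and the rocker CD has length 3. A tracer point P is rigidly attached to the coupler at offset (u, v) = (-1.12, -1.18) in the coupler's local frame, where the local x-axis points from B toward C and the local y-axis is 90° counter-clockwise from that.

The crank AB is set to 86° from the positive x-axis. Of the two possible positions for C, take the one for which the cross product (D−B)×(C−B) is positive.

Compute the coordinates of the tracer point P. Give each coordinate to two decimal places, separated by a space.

A=(0,0), D=(4.00,0)
B = A + 2.00·(cos86°, sin86°) = (0.1395, 1.9951)
|BD| = 4.3456
circle(B,3.00) ∩ circle(D,3.00): a=2.1728, h=2.0686
  candidates: C₊=(3.0195,2.8352) cross=8.989; C₋=(1.1200,-0.8401) cross=-8.989
  mode + wants cross > 0 → take C=(3.0195,2.8352) (cross=8.989)
ex = (C−B)/|BC| = (0.9600,0.2800); ey = (-0.2800,0.9600)
P = B + -1.12·ex + -1.18·ey = (-0.6052,0.5487)

-0.61 0.55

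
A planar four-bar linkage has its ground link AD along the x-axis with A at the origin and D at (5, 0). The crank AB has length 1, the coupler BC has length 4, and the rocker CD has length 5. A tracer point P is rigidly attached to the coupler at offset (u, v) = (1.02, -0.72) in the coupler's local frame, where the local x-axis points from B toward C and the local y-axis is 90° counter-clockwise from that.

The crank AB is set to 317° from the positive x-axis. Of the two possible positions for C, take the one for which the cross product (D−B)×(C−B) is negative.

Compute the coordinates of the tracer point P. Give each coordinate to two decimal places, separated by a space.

0.52 -1.91

A=(0,0), D=(5.00,0)
B = A + 1.00·(cos317°, sin317°) = (0.7314, -0.6820)
|BD| = 4.3228
circle(B,4.00) ∩ circle(D,5.00): a=1.1204, h=3.8399
  candidates: C₊=(1.2319,3.2866) cross=16.599; C₋=(2.4435,-4.2970) cross=-16.599
  mode - wants cross < 0 → take C=(2.4435,-4.2970) (cross=-16.599)
ex = (C−B)/|BC| = (0.4280,-0.9038); ey = (0.9038,0.4280)
P = B + 1.02·ex + -0.72·ey = (0.5173,-1.9120)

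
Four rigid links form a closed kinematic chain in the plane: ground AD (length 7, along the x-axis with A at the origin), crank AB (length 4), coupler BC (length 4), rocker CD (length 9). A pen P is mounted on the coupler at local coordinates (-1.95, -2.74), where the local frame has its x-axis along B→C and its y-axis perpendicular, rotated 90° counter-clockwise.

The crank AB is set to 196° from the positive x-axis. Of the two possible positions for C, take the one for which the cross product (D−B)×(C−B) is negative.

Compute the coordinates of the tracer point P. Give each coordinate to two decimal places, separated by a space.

-7.17 -1.60

A=(0,0), D=(7.00,0)
B = A + 4.00·(cos196°, sin196°) = (-3.8450, -1.1025)
|BD| = 10.9009
circle(B,4.00) ∩ circle(D,9.00): a=2.4691, h=3.1470
  candidates: C₊=(-1.7069,2.2780) cross=34.305; C₋=(-1.0703,-3.9837) cross=-34.305
  mode - wants cross < 0 → take C=(-1.0703,-3.9837) (cross=-34.305)
ex = (C−B)/|BC| = (0.6937,-0.7203); ey = (0.7203,0.6937)
P = B + -1.95·ex + -2.74·ey = (-7.1713,-1.5987)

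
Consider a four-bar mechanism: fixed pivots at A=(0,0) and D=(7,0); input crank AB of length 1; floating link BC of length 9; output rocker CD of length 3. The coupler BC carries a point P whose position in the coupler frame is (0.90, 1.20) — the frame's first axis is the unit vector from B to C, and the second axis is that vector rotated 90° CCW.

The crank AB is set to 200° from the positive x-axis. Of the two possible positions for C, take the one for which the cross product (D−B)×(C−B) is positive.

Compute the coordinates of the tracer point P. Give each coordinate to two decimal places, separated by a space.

A=(0,0), D=(7.00,0)
B = A + 1.00·(cos200°, sin200°) = (-0.9397, -0.3420)
|BD| = 7.9471
circle(B,9.00) ∩ circle(D,3.00): a=8.5035, h=2.9479
  candidates: C₊=(7.4291,2.9692) cross=23.427; C₋=(7.6828,-2.9213) cross=-23.427
  mode + wants cross > 0 → take C=(7.4291,2.9692) (cross=23.427)
ex = (C−B)/|BC| = (0.9299,0.3679); ey = (-0.3679,0.9299)
P = B + 0.90·ex + 1.20·ey = (-0.5443,1.1049)

-0.54 1.10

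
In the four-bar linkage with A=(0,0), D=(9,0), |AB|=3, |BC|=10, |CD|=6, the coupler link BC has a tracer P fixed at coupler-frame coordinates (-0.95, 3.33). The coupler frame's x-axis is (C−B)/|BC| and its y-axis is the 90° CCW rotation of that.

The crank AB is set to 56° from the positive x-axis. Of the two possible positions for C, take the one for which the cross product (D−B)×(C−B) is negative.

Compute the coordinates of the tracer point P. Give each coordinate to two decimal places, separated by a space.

3.89 5.15

A=(0,0), D=(9.00,0)
B = A + 3.00·(cos56°, sin56°) = (1.6776, 2.4871)
|BD| = 7.7333
circle(B,10.00) ∩ circle(D,6.00): a=8.0046, h=5.9939
  candidates: C₊=(11.1846,5.5882) cross=46.352; C₋=(7.3292,-5.7627) cross=-46.352
  mode - wants cross < 0 → take C=(7.3292,-5.7627) (cross=-46.352)
ex = (C−B)/|BC| = (0.5652,-0.8250); ey = (0.8250,0.5652)
P = B + -0.95·ex + 3.33·ey = (3.8879,5.1528)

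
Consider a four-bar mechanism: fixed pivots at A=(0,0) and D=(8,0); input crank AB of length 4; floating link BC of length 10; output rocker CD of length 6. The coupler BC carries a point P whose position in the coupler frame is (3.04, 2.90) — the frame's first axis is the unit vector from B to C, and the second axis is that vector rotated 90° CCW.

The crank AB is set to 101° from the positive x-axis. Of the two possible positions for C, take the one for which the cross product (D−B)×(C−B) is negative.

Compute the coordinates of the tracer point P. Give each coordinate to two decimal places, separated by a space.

A=(0,0), D=(8.00,0)
B = A + 4.00·(cos101°, sin101°) = (-0.7632, 3.9265)
|BD| = 9.6027
circle(B,10.00) ∩ circle(D,6.00): a=8.1337, h=5.8174
  candidates: C₊=(9.0382,5.9095) cross=55.863; C₋=(4.2807,-4.7082) cross=-55.863
  mode - wants cross < 0 → take C=(4.2807,-4.7082) (cross=-55.863)
ex = (C−B)/|BC| = (0.5044,-0.8635); ey = (0.8635,0.5044)
P = B + 3.04·ex + 2.90·ey = (3.2742,2.7643)

3.27 2.76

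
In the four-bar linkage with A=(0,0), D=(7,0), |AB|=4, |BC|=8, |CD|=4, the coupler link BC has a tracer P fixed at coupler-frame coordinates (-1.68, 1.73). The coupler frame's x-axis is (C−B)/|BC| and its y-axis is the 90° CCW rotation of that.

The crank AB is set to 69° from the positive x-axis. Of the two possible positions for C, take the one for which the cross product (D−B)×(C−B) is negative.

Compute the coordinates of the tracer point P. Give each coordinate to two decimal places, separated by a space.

A=(0,0), D=(7.00,0)
B = A + 4.00·(cos69°, sin69°) = (1.4335, 3.7343)
|BD| = 6.7031
circle(B,8.00) ∩ circle(D,4.00): a=6.9320, h=3.9934
  candidates: C₊=(9.4149,3.1888) cross=26.768; C₋=(4.9653,-3.4438) cross=-26.768
  mode - wants cross < 0 → take C=(4.9653,-3.4438) (cross=-26.768)
ex = (C−B)/|BC| = (0.4415,-0.8973); ey = (0.8973,0.4415)
P = B + -1.68·ex + 1.73·ey = (2.2441,6.0055)

2.24 6.01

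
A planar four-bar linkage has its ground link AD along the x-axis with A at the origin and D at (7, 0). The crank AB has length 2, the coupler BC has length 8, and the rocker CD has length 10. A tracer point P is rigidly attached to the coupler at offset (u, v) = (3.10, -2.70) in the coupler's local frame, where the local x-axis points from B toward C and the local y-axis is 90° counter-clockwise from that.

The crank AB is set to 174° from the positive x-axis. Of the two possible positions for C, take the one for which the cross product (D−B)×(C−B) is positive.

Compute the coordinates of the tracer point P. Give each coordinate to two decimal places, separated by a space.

1.59 2.23

A=(0,0), D=(7.00,0)
B = A + 2.00·(cos174°, sin174°) = (-1.9890, 0.2091)
|BD| = 8.9915
circle(B,8.00) ∩ circle(D,10.00): a=2.4938, h=7.6014
  candidates: C₊=(0.6809,7.7504) cross=68.347; C₋=(0.3274,-7.4482) cross=-68.347
  mode + wants cross > 0 → take C=(0.6809,7.7504) (cross=68.347)
ex = (C−B)/|BC| = (0.3337,0.9427); ey = (-0.9427,0.3337)
P = B + 3.10·ex + -2.70·ey = (1.5907,2.2302)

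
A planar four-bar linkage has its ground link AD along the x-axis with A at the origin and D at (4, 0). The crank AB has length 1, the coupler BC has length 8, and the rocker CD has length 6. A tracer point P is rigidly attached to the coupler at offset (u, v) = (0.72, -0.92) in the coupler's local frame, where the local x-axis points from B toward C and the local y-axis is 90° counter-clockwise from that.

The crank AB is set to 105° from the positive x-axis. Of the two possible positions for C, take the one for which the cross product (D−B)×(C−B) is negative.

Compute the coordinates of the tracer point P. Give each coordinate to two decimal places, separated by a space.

A=(0,0), D=(4.00,0)
B = A + 1.00·(cos105°, sin105°) = (-0.2588, 0.9659)
|BD| = 4.3670
circle(B,8.00) ∩ circle(D,6.00): a=5.3894, h=5.9123
  candidates: C₊=(6.3048,5.5397) cross=25.819; C₋=(3.6893,-5.9920) cross=-25.819
  mode - wants cross < 0 → take C=(3.6893,-5.9920) (cross=-25.819)
ex = (C−B)/|BC| = (0.4935,-0.8697); ey = (0.8697,0.4935)
P = B + 0.72·ex + -0.92·ey = (-0.7036,-0.1143)

-0.70 -0.11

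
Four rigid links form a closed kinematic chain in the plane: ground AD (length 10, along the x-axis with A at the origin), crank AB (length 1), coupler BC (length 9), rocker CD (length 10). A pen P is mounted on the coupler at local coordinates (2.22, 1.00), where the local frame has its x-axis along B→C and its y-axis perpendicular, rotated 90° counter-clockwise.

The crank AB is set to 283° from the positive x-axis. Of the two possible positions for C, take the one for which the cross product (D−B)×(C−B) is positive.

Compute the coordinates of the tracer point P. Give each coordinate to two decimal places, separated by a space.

A=(0,0), D=(10.00,0)
B = A + 1.00·(cos283°, sin283°) = (0.2250, -0.9744)
|BD| = 9.8235
circle(B,9.00) ∩ circle(D,10.00): a=3.9447, h=8.0895
  candidates: C₊=(3.3478,7.4665) cross=79.467; C₋=(4.9526,-8.6327) cross=-79.467
  mode + wants cross > 0 → take C=(3.3478,7.4665) (cross=79.467)
ex = (C−B)/|BC| = (0.3470,0.9379); ey = (-0.9379,0.3470)
P = B + 2.22·ex + 1.00·ey = (0.0574,1.4547)

0.06 1.45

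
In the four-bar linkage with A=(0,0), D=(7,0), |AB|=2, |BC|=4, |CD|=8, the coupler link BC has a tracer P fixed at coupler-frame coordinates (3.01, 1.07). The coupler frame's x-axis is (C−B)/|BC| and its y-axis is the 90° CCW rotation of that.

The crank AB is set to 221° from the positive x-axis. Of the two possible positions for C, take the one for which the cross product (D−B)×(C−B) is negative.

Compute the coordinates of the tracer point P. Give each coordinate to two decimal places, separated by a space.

0.96 -3.34

A=(0,0), D=(7.00,0)
B = A + 2.00·(cos221°, sin221°) = (-1.5094, -1.3121)
|BD| = 8.6100
circle(B,4.00) ∩ circle(D,8.00): a=1.5175, h=3.7010
  candidates: C₊=(-0.5736,2.5769) cross=31.865; C₋=(0.5544,-4.7386) cross=-31.865
  mode - wants cross < 0 → take C=(0.5544,-4.7386) (cross=-31.865)
ex = (C−B)/|BC| = (0.5160,-0.8566); ey = (0.8566,0.5160)
P = B + 3.01·ex + 1.07·ey = (0.9602,-3.3385)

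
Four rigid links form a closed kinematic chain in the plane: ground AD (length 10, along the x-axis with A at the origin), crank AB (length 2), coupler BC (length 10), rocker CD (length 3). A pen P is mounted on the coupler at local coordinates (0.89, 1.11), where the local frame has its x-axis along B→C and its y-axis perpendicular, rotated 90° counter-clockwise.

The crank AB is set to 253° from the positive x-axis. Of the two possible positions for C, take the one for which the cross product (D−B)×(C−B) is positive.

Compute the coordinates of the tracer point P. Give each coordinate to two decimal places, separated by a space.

A=(0,0), D=(10.00,0)
B = A + 2.00·(cos253°, sin253°) = (-0.5847, -1.9126)
|BD| = 10.7562
circle(B,10.00) ∩ circle(D,3.00): a=9.6082, h=2.7717
  candidates: C₊=(8.3775,2.5234) cross=29.813; C₋=(9.3632,-2.9316) cross=-29.813
  mode + wants cross > 0 → take C=(8.3775,2.5234) (cross=29.813)
ex = (C−B)/|BC| = (0.8962,0.4436); ey = (-0.4436,0.8962)
P = B + 0.89·ex + 1.11·ey = (-0.2795,-0.5230)

-0.28 -0.52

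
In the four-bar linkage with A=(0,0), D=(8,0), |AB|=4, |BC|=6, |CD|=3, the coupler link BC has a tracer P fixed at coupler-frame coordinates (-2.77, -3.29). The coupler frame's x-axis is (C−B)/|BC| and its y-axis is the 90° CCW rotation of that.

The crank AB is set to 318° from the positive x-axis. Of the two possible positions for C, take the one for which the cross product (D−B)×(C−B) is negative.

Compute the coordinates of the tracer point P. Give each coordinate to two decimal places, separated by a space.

0.11 -5.89

A=(0,0), D=(8.00,0)
B = A + 4.00·(cos318°, sin318°) = (2.9726, -2.6765)
|BD| = 5.6955
circle(B,6.00) ∩ circle(D,3.00): a=5.2180, h=2.9618
  candidates: C₊=(6.1867,2.3900) cross=16.869; C₋=(8.9704,-2.8387) cross=-16.869
  mode - wants cross < 0 → take C=(8.9704,-2.8387) (cross=-16.869)
ex = (C−B)/|BC| = (0.9996,-0.0270); ey = (0.0270,0.9996)
P = B + -2.77·ex + -3.29·ey = (0.1147,-5.8904)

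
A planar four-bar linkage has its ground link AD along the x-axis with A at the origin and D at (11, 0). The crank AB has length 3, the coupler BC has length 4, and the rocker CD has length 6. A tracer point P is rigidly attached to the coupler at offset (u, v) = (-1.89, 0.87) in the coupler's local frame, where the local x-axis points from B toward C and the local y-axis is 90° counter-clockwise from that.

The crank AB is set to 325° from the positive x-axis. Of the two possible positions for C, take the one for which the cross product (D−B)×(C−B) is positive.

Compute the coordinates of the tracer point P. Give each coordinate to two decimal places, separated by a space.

0.55 -2.54

A=(0,0), D=(11.00,0)
B = A + 3.00·(cos325°, sin325°) = (2.4575, -1.7207)
|BD| = 8.7141
circle(B,4.00) ∩ circle(D,6.00): a=3.2095, h=2.3873
  candidates: C₊=(5.1324,1.2533) cross=20.803; C₋=(6.0752,-3.4272) cross=-20.803
  mode + wants cross > 0 → take C=(5.1324,1.2533) (cross=20.803)
ex = (C−B)/|BC| = (0.6687,0.7435); ey = (-0.7435,0.6687)
P = B + -1.89·ex + 0.87·ey = (0.5467,-2.5442)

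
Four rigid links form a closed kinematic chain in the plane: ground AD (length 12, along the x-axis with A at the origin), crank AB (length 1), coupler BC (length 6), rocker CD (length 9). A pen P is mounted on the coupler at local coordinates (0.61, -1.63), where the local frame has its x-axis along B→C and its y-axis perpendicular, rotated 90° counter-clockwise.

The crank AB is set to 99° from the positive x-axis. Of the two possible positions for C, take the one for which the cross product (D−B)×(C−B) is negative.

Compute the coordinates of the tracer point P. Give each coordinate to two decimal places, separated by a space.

-1.00 -0.53

A=(0,0), D=(12.00,0)
B = A + 1.00·(cos99°, sin99°) = (-0.1564, 0.9877)
|BD| = 12.1965
circle(B,6.00) ∩ circle(D,9.00): a=4.2535, h=4.2318
  candidates: C₊=(4.4257,4.8611) cross=51.613; C₋=(3.7404,-3.5747) cross=-51.613
  mode - wants cross < 0 → take C=(3.7404,-3.5747) (cross=-51.613)
ex = (C−B)/|BC| = (0.6495,-0.7604); ey = (0.7604,0.6495)
P = B + 0.61·ex + -1.63·ey = (-0.9997,-0.5348)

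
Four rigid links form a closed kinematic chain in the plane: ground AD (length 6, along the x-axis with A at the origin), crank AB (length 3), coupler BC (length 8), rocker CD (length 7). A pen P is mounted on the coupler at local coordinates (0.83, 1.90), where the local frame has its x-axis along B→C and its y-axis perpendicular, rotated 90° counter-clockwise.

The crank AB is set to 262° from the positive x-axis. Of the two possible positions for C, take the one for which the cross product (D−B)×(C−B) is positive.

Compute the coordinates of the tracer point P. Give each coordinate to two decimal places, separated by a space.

A=(0,0), D=(6.00,0)
B = A + 3.00·(cos262°, sin262°) = (-0.4175, -2.9708)
|BD| = 7.0718
circle(B,8.00) ∩ circle(D,7.00): a=4.5964, h=6.5477
  candidates: C₊=(1.0030,4.9021) cross=46.304; C₋=(6.5043,-6.9818) cross=-46.304
  mode + wants cross > 0 → take C=(1.0030,4.9021) (cross=46.304)
ex = (C−B)/|BC| = (0.1776,0.9841); ey = (-0.9841,0.1776)
P = B + 0.83·ex + 1.90·ey = (-2.1399,-1.8166)

-2.14 -1.82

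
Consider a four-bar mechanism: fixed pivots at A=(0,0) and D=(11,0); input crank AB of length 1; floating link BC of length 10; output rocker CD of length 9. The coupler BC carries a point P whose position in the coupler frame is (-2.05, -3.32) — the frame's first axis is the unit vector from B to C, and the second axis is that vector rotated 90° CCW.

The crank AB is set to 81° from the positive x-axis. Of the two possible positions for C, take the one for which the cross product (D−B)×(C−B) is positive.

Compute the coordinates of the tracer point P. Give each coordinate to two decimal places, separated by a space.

A=(0,0), D=(11.00,0)
B = A + 1.00·(cos81°, sin81°) = (0.1564, 0.9877)
|BD| = 10.8885
circle(B,10.00) ∩ circle(D,9.00): a=6.3167, h=7.7524
  candidates: C₊=(7.1503,8.1351) cross=84.411; C₋=(5.7439,-7.3057) cross=-84.411
  mode + wants cross > 0 → take C=(7.1503,8.1351) (cross=84.411)
ex = (C−B)/|BC| = (0.6994,0.7147); ey = (-0.7147,0.6994)
P = B + -2.05·ex + -3.32·ey = (1.0956,-2.7995)

1.10 -2.80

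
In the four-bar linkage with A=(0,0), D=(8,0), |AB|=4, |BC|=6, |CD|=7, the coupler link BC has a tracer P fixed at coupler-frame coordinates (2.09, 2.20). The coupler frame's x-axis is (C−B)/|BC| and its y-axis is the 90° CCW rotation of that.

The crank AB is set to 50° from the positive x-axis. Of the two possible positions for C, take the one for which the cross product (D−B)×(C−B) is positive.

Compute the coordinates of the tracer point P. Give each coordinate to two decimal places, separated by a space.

A=(0,0), D=(8.00,0)
B = A + 4.00·(cos50°, sin50°) = (2.5712, 3.0642)
|BD| = 6.2339
circle(B,6.00) ∩ circle(D,7.00): a=2.0743, h=5.6300
  candidates: C₊=(7.1449,6.9476) cross=35.097; C₋=(1.6102,-2.8584) cross=-35.097
  mode + wants cross > 0 → take C=(7.1449,6.9476) (cross=35.097)
ex = (C−B)/|BC| = (0.7623,0.6472); ey = (-0.6472,0.7623)
P = B + 2.09·ex + 2.20·ey = (2.7404,6.0939)

2.74 6.09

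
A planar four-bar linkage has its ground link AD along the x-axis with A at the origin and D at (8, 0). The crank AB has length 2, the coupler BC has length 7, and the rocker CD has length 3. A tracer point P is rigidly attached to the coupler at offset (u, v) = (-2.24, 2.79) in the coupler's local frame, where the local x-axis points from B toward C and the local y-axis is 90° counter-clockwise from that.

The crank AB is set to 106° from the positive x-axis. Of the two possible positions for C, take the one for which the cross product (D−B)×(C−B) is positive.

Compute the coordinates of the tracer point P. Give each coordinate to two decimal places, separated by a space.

A=(0,0), D=(8.00,0)
B = A + 2.00·(cos106°, sin106°) = (-0.5513, 1.9225)
|BD| = 8.7647
circle(B,7.00) ∩ circle(D,3.00): a=6.6642, h=2.1420
  candidates: C₊=(6.4205,2.5505) cross=18.774; C₋=(5.4808,-1.6290) cross=-18.774
  mode + wants cross > 0 → take C=(6.4205,2.5505) (cross=18.774)
ex = (C−B)/|BC| = (0.9960,0.0897); ey = (-0.0897,0.9960)
P = B + -2.24·ex + 2.79·ey = (-3.0325,4.5003)

-3.03 4.50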